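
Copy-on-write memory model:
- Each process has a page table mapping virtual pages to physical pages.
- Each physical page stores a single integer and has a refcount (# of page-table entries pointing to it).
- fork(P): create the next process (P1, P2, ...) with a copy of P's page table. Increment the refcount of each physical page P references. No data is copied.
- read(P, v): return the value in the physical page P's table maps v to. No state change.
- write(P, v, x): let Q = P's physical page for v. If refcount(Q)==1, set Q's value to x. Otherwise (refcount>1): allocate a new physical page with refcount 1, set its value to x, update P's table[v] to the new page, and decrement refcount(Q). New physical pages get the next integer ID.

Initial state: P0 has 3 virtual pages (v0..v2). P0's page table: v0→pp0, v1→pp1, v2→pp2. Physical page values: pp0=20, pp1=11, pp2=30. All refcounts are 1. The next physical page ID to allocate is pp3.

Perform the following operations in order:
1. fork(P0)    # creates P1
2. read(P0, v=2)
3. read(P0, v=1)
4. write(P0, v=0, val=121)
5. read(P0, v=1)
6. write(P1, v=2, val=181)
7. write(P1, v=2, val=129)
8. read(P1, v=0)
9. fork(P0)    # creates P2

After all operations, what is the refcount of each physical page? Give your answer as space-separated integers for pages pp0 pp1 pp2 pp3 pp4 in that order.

Op 1: fork(P0) -> P1. 3 ppages; refcounts: pp0:2 pp1:2 pp2:2
Op 2: read(P0, v2) -> 30. No state change.
Op 3: read(P0, v1) -> 11. No state change.
Op 4: write(P0, v0, 121). refcount(pp0)=2>1 -> COPY to pp3. 4 ppages; refcounts: pp0:1 pp1:2 pp2:2 pp3:1
Op 5: read(P0, v1) -> 11. No state change.
Op 6: write(P1, v2, 181). refcount(pp2)=2>1 -> COPY to pp4. 5 ppages; refcounts: pp0:1 pp1:2 pp2:1 pp3:1 pp4:1
Op 7: write(P1, v2, 129). refcount(pp4)=1 -> write in place. 5 ppages; refcounts: pp0:1 pp1:2 pp2:1 pp3:1 pp4:1
Op 8: read(P1, v0) -> 20. No state change.
Op 9: fork(P0) -> P2. 5 ppages; refcounts: pp0:1 pp1:3 pp2:2 pp3:2 pp4:1

Answer: 1 3 2 2 1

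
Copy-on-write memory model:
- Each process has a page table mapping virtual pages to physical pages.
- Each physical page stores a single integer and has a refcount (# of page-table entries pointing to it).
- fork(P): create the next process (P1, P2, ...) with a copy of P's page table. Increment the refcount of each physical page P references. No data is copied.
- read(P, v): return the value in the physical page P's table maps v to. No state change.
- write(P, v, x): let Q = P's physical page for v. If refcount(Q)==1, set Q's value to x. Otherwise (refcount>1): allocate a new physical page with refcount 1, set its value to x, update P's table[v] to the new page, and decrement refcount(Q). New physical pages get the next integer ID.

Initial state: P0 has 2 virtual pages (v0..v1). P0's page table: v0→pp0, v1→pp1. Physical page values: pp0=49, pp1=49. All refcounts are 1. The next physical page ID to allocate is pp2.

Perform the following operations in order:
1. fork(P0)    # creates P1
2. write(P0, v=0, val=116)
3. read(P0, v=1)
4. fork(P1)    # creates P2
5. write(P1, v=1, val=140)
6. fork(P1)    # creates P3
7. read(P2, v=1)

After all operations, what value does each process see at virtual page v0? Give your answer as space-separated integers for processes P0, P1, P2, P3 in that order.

Answer: 116 49 49 49

Derivation:
Op 1: fork(P0) -> P1. 2 ppages; refcounts: pp0:2 pp1:2
Op 2: write(P0, v0, 116). refcount(pp0)=2>1 -> COPY to pp2. 3 ppages; refcounts: pp0:1 pp1:2 pp2:1
Op 3: read(P0, v1) -> 49. No state change.
Op 4: fork(P1) -> P2. 3 ppages; refcounts: pp0:2 pp1:3 pp2:1
Op 5: write(P1, v1, 140). refcount(pp1)=3>1 -> COPY to pp3. 4 ppages; refcounts: pp0:2 pp1:2 pp2:1 pp3:1
Op 6: fork(P1) -> P3. 4 ppages; refcounts: pp0:3 pp1:2 pp2:1 pp3:2
Op 7: read(P2, v1) -> 49. No state change.
P0: v0 -> pp2 = 116
P1: v0 -> pp0 = 49
P2: v0 -> pp0 = 49
P3: v0 -> pp0 = 49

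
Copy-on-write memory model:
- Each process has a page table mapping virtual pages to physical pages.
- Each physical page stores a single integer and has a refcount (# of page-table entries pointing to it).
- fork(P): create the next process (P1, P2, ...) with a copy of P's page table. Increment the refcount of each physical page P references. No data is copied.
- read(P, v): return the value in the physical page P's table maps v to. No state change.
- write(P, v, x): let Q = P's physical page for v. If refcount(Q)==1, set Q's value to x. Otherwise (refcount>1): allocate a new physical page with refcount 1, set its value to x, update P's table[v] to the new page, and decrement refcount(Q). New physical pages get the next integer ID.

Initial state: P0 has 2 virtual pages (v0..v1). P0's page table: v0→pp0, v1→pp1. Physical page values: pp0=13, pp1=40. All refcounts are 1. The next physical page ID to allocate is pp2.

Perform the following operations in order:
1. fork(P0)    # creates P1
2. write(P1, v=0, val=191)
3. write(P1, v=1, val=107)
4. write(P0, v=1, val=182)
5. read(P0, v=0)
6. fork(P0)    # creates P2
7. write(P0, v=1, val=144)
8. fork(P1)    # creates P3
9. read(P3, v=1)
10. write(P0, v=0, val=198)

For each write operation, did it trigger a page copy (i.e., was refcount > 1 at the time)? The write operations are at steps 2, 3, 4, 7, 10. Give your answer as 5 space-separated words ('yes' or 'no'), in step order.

Op 1: fork(P0) -> P1. 2 ppages; refcounts: pp0:2 pp1:2
Op 2: write(P1, v0, 191). refcount(pp0)=2>1 -> COPY to pp2. 3 ppages; refcounts: pp0:1 pp1:2 pp2:1
Op 3: write(P1, v1, 107). refcount(pp1)=2>1 -> COPY to pp3. 4 ppages; refcounts: pp0:1 pp1:1 pp2:1 pp3:1
Op 4: write(P0, v1, 182). refcount(pp1)=1 -> write in place. 4 ppages; refcounts: pp0:1 pp1:1 pp2:1 pp3:1
Op 5: read(P0, v0) -> 13. No state change.
Op 6: fork(P0) -> P2. 4 ppages; refcounts: pp0:2 pp1:2 pp2:1 pp3:1
Op 7: write(P0, v1, 144). refcount(pp1)=2>1 -> COPY to pp4. 5 ppages; refcounts: pp0:2 pp1:1 pp2:1 pp3:1 pp4:1
Op 8: fork(P1) -> P3. 5 ppages; refcounts: pp0:2 pp1:1 pp2:2 pp3:2 pp4:1
Op 9: read(P3, v1) -> 107. No state change.
Op 10: write(P0, v0, 198). refcount(pp0)=2>1 -> COPY to pp5. 6 ppages; refcounts: pp0:1 pp1:1 pp2:2 pp3:2 pp4:1 pp5:1

yes yes no yes yes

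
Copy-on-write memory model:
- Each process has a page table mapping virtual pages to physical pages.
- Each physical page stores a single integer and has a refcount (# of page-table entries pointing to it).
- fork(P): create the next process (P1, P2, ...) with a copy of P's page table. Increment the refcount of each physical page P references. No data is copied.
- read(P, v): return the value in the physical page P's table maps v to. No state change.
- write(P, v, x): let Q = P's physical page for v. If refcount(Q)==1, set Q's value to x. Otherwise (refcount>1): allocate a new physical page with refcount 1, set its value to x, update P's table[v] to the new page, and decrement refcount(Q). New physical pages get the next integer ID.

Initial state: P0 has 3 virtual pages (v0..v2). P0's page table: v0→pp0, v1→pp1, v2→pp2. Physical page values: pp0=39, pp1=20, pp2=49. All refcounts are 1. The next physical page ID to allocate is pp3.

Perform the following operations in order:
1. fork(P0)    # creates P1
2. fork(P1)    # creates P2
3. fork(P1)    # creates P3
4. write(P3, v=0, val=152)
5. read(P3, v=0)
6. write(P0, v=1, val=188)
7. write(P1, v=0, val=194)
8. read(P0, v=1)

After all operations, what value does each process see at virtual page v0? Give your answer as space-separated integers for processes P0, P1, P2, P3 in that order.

Op 1: fork(P0) -> P1. 3 ppages; refcounts: pp0:2 pp1:2 pp2:2
Op 2: fork(P1) -> P2. 3 ppages; refcounts: pp0:3 pp1:3 pp2:3
Op 3: fork(P1) -> P3. 3 ppages; refcounts: pp0:4 pp1:4 pp2:4
Op 4: write(P3, v0, 152). refcount(pp0)=4>1 -> COPY to pp3. 4 ppages; refcounts: pp0:3 pp1:4 pp2:4 pp3:1
Op 5: read(P3, v0) -> 152. No state change.
Op 6: write(P0, v1, 188). refcount(pp1)=4>1 -> COPY to pp4. 5 ppages; refcounts: pp0:3 pp1:3 pp2:4 pp3:1 pp4:1
Op 7: write(P1, v0, 194). refcount(pp0)=3>1 -> COPY to pp5. 6 ppages; refcounts: pp0:2 pp1:3 pp2:4 pp3:1 pp4:1 pp5:1
Op 8: read(P0, v1) -> 188. No state change.
P0: v0 -> pp0 = 39
P1: v0 -> pp5 = 194
P2: v0 -> pp0 = 39
P3: v0 -> pp3 = 152

Answer: 39 194 39 152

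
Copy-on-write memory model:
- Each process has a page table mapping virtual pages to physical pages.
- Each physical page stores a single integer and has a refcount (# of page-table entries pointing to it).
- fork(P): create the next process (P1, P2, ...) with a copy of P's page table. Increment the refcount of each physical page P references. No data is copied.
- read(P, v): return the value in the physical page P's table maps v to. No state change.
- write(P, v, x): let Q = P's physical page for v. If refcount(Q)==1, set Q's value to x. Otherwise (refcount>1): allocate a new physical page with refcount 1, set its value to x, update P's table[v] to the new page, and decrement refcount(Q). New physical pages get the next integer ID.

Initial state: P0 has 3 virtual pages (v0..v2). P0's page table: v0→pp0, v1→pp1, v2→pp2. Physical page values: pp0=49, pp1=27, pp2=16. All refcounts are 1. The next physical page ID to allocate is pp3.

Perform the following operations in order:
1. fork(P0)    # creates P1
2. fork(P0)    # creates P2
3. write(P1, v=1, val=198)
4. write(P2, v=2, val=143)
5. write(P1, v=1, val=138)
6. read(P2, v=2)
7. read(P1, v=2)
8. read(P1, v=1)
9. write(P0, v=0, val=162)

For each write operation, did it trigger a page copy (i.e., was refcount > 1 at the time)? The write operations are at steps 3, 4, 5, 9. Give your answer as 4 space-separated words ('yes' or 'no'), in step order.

Op 1: fork(P0) -> P1. 3 ppages; refcounts: pp0:2 pp1:2 pp2:2
Op 2: fork(P0) -> P2. 3 ppages; refcounts: pp0:3 pp1:3 pp2:3
Op 3: write(P1, v1, 198). refcount(pp1)=3>1 -> COPY to pp3. 4 ppages; refcounts: pp0:3 pp1:2 pp2:3 pp3:1
Op 4: write(P2, v2, 143). refcount(pp2)=3>1 -> COPY to pp4. 5 ppages; refcounts: pp0:3 pp1:2 pp2:2 pp3:1 pp4:1
Op 5: write(P1, v1, 138). refcount(pp3)=1 -> write in place. 5 ppages; refcounts: pp0:3 pp1:2 pp2:2 pp3:1 pp4:1
Op 6: read(P2, v2) -> 143. No state change.
Op 7: read(P1, v2) -> 16. No state change.
Op 8: read(P1, v1) -> 138. No state change.
Op 9: write(P0, v0, 162). refcount(pp0)=3>1 -> COPY to pp5. 6 ppages; refcounts: pp0:2 pp1:2 pp2:2 pp3:1 pp4:1 pp5:1

yes yes no yes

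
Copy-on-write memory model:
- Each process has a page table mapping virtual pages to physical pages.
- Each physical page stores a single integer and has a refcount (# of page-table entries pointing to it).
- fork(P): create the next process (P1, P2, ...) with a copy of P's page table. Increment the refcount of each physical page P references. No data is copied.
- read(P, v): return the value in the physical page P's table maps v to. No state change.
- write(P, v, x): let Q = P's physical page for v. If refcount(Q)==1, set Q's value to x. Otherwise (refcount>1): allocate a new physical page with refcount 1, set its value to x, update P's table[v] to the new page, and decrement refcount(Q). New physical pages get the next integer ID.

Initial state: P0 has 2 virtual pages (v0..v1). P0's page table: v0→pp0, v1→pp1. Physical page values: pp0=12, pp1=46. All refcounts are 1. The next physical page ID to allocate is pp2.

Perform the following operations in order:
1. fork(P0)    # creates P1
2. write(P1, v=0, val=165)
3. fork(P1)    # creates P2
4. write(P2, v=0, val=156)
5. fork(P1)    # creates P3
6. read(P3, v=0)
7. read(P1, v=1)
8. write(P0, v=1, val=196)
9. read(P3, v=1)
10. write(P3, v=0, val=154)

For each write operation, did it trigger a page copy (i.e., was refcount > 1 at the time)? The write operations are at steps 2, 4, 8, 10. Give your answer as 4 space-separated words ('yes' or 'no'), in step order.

Op 1: fork(P0) -> P1. 2 ppages; refcounts: pp0:2 pp1:2
Op 2: write(P1, v0, 165). refcount(pp0)=2>1 -> COPY to pp2. 3 ppages; refcounts: pp0:1 pp1:2 pp2:1
Op 3: fork(P1) -> P2. 3 ppages; refcounts: pp0:1 pp1:3 pp2:2
Op 4: write(P2, v0, 156). refcount(pp2)=2>1 -> COPY to pp3. 4 ppages; refcounts: pp0:1 pp1:3 pp2:1 pp3:1
Op 5: fork(P1) -> P3. 4 ppages; refcounts: pp0:1 pp1:4 pp2:2 pp3:1
Op 6: read(P3, v0) -> 165. No state change.
Op 7: read(P1, v1) -> 46. No state change.
Op 8: write(P0, v1, 196). refcount(pp1)=4>1 -> COPY to pp4. 5 ppages; refcounts: pp0:1 pp1:3 pp2:2 pp3:1 pp4:1
Op 9: read(P3, v1) -> 46. No state change.
Op 10: write(P3, v0, 154). refcount(pp2)=2>1 -> COPY to pp5. 6 ppages; refcounts: pp0:1 pp1:3 pp2:1 pp3:1 pp4:1 pp5:1

yes yes yes yes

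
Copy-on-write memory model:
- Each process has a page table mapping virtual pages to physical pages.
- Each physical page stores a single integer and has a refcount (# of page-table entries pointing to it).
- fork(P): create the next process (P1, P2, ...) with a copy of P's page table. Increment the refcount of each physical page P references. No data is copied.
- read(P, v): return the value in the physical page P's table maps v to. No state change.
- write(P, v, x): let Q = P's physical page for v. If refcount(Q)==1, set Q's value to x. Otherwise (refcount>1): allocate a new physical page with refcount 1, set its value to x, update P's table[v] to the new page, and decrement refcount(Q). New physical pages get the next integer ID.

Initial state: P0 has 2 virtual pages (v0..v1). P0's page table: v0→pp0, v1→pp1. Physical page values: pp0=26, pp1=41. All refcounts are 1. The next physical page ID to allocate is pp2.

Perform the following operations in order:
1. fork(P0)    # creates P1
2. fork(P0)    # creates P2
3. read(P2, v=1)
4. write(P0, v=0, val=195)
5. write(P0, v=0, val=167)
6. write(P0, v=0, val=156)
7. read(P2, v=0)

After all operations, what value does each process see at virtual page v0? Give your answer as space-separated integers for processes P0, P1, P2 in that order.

Op 1: fork(P0) -> P1. 2 ppages; refcounts: pp0:2 pp1:2
Op 2: fork(P0) -> P2. 2 ppages; refcounts: pp0:3 pp1:3
Op 3: read(P2, v1) -> 41. No state change.
Op 4: write(P0, v0, 195). refcount(pp0)=3>1 -> COPY to pp2. 3 ppages; refcounts: pp0:2 pp1:3 pp2:1
Op 5: write(P0, v0, 167). refcount(pp2)=1 -> write in place. 3 ppages; refcounts: pp0:2 pp1:3 pp2:1
Op 6: write(P0, v0, 156). refcount(pp2)=1 -> write in place. 3 ppages; refcounts: pp0:2 pp1:3 pp2:1
Op 7: read(P2, v0) -> 26. No state change.
P0: v0 -> pp2 = 156
P1: v0 -> pp0 = 26
P2: v0 -> pp0 = 26

Answer: 156 26 26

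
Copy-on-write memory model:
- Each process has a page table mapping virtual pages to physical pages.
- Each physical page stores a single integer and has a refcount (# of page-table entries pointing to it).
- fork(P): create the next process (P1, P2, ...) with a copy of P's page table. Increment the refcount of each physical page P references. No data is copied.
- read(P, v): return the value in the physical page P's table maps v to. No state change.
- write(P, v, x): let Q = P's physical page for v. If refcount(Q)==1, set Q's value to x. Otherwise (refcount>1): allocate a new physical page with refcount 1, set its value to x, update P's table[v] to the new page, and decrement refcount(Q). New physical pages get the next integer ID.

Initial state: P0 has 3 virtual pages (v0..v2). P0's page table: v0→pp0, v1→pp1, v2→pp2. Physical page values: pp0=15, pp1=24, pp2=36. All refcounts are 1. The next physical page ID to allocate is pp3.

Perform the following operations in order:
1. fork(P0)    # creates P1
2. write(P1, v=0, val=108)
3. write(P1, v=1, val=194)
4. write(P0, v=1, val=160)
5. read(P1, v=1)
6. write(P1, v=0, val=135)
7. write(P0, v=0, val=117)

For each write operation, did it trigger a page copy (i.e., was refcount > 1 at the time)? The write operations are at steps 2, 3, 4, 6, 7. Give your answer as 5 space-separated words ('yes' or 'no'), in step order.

Op 1: fork(P0) -> P1. 3 ppages; refcounts: pp0:2 pp1:2 pp2:2
Op 2: write(P1, v0, 108). refcount(pp0)=2>1 -> COPY to pp3. 4 ppages; refcounts: pp0:1 pp1:2 pp2:2 pp3:1
Op 3: write(P1, v1, 194). refcount(pp1)=2>1 -> COPY to pp4. 5 ppages; refcounts: pp0:1 pp1:1 pp2:2 pp3:1 pp4:1
Op 4: write(P0, v1, 160). refcount(pp1)=1 -> write in place. 5 ppages; refcounts: pp0:1 pp1:1 pp2:2 pp3:1 pp4:1
Op 5: read(P1, v1) -> 194. No state change.
Op 6: write(P1, v0, 135). refcount(pp3)=1 -> write in place. 5 ppages; refcounts: pp0:1 pp1:1 pp2:2 pp3:1 pp4:1
Op 7: write(P0, v0, 117). refcount(pp0)=1 -> write in place. 5 ppages; refcounts: pp0:1 pp1:1 pp2:2 pp3:1 pp4:1

yes yes no no no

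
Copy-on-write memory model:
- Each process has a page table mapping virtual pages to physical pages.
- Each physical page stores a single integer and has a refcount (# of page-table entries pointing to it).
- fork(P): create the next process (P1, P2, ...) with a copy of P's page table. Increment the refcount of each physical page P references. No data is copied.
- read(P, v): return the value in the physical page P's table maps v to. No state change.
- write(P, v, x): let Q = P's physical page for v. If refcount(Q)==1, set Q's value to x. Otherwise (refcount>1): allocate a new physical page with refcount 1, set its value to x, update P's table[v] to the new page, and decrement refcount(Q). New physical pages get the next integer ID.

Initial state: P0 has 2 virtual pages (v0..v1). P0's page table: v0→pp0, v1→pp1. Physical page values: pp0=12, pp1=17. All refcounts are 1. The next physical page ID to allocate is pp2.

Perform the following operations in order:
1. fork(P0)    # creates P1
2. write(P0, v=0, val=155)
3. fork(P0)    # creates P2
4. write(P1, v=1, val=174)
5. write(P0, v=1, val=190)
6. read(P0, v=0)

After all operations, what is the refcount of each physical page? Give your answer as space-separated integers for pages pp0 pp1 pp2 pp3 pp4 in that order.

Op 1: fork(P0) -> P1. 2 ppages; refcounts: pp0:2 pp1:2
Op 2: write(P0, v0, 155). refcount(pp0)=2>1 -> COPY to pp2. 3 ppages; refcounts: pp0:1 pp1:2 pp2:1
Op 3: fork(P0) -> P2. 3 ppages; refcounts: pp0:1 pp1:3 pp2:2
Op 4: write(P1, v1, 174). refcount(pp1)=3>1 -> COPY to pp3. 4 ppages; refcounts: pp0:1 pp1:2 pp2:2 pp3:1
Op 5: write(P0, v1, 190). refcount(pp1)=2>1 -> COPY to pp4. 5 ppages; refcounts: pp0:1 pp1:1 pp2:2 pp3:1 pp4:1
Op 6: read(P0, v0) -> 155. No state change.

Answer: 1 1 2 1 1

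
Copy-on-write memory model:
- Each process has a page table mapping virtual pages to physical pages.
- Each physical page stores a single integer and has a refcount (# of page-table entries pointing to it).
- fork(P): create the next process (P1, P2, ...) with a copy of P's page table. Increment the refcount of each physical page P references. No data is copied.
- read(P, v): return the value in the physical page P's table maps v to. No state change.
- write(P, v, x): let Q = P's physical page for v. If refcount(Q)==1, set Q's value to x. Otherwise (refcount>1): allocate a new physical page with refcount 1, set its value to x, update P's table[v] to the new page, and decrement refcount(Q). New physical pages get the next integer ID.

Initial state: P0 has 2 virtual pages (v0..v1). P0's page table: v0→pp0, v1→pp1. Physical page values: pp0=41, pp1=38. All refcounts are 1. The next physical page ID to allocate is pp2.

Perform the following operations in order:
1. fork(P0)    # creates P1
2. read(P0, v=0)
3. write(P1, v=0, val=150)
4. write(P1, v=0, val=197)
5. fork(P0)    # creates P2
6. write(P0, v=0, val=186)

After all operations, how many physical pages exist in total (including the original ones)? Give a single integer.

Op 1: fork(P0) -> P1. 2 ppages; refcounts: pp0:2 pp1:2
Op 2: read(P0, v0) -> 41. No state change.
Op 3: write(P1, v0, 150). refcount(pp0)=2>1 -> COPY to pp2. 3 ppages; refcounts: pp0:1 pp1:2 pp2:1
Op 4: write(P1, v0, 197). refcount(pp2)=1 -> write in place. 3 ppages; refcounts: pp0:1 pp1:2 pp2:1
Op 5: fork(P0) -> P2. 3 ppages; refcounts: pp0:2 pp1:3 pp2:1
Op 6: write(P0, v0, 186). refcount(pp0)=2>1 -> COPY to pp3. 4 ppages; refcounts: pp0:1 pp1:3 pp2:1 pp3:1

Answer: 4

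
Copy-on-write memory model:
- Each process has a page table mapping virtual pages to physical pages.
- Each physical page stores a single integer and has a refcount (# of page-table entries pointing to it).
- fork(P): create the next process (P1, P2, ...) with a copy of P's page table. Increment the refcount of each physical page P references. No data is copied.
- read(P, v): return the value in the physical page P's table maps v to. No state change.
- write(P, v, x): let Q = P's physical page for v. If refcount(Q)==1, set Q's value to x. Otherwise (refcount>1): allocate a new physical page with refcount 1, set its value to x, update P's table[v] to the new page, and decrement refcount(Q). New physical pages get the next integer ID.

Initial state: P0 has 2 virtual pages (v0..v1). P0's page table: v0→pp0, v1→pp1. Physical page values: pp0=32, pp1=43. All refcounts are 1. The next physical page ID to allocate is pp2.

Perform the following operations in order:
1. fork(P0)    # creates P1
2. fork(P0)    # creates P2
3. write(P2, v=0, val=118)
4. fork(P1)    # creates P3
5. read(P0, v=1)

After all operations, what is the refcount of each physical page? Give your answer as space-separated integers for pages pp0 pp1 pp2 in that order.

Op 1: fork(P0) -> P1. 2 ppages; refcounts: pp0:2 pp1:2
Op 2: fork(P0) -> P2. 2 ppages; refcounts: pp0:3 pp1:3
Op 3: write(P2, v0, 118). refcount(pp0)=3>1 -> COPY to pp2. 3 ppages; refcounts: pp0:2 pp1:3 pp2:1
Op 4: fork(P1) -> P3. 3 ppages; refcounts: pp0:3 pp1:4 pp2:1
Op 5: read(P0, v1) -> 43. No state change.

Answer: 3 4 1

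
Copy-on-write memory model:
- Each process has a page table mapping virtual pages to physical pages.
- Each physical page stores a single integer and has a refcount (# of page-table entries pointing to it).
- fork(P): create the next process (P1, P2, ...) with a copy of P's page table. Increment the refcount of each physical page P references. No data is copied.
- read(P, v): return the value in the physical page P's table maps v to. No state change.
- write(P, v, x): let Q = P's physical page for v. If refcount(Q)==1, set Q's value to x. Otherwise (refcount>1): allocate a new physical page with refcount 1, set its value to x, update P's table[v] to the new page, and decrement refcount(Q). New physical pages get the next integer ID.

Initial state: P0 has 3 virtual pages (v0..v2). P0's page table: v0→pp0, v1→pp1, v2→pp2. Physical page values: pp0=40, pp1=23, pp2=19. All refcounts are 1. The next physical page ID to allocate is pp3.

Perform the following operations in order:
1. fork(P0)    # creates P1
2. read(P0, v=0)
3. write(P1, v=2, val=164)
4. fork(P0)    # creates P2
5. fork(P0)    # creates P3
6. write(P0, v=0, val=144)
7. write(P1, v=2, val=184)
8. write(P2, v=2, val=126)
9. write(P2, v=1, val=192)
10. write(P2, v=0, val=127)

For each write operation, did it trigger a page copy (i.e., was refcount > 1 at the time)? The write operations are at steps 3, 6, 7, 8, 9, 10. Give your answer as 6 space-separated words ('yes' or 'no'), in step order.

Op 1: fork(P0) -> P1. 3 ppages; refcounts: pp0:2 pp1:2 pp2:2
Op 2: read(P0, v0) -> 40. No state change.
Op 3: write(P1, v2, 164). refcount(pp2)=2>1 -> COPY to pp3. 4 ppages; refcounts: pp0:2 pp1:2 pp2:1 pp3:1
Op 4: fork(P0) -> P2. 4 ppages; refcounts: pp0:3 pp1:3 pp2:2 pp3:1
Op 5: fork(P0) -> P3. 4 ppages; refcounts: pp0:4 pp1:4 pp2:3 pp3:1
Op 6: write(P0, v0, 144). refcount(pp0)=4>1 -> COPY to pp4. 5 ppages; refcounts: pp0:3 pp1:4 pp2:3 pp3:1 pp4:1
Op 7: write(P1, v2, 184). refcount(pp3)=1 -> write in place. 5 ppages; refcounts: pp0:3 pp1:4 pp2:3 pp3:1 pp4:1
Op 8: write(P2, v2, 126). refcount(pp2)=3>1 -> COPY to pp5. 6 ppages; refcounts: pp0:3 pp1:4 pp2:2 pp3:1 pp4:1 pp5:1
Op 9: write(P2, v1, 192). refcount(pp1)=4>1 -> COPY to pp6. 7 ppages; refcounts: pp0:3 pp1:3 pp2:2 pp3:1 pp4:1 pp5:1 pp6:1
Op 10: write(P2, v0, 127). refcount(pp0)=3>1 -> COPY to pp7. 8 ppages; refcounts: pp0:2 pp1:3 pp2:2 pp3:1 pp4:1 pp5:1 pp6:1 pp7:1

yes yes no yes yes yes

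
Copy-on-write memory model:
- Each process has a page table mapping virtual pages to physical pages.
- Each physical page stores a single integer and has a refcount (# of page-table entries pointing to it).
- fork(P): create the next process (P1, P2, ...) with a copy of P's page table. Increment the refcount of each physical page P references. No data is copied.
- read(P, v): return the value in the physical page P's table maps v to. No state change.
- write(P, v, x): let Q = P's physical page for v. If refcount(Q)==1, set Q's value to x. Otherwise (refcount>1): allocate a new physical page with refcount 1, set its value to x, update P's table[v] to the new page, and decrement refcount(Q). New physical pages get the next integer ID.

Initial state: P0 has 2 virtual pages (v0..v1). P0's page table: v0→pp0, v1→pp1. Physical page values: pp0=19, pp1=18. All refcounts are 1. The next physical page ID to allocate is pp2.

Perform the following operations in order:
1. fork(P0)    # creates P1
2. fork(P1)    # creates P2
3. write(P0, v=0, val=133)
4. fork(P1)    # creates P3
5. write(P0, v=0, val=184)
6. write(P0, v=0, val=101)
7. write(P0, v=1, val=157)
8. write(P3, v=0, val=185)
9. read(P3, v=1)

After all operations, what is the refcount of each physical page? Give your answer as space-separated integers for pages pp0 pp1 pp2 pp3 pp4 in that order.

Answer: 2 3 1 1 1

Derivation:
Op 1: fork(P0) -> P1. 2 ppages; refcounts: pp0:2 pp1:2
Op 2: fork(P1) -> P2. 2 ppages; refcounts: pp0:3 pp1:3
Op 3: write(P0, v0, 133). refcount(pp0)=3>1 -> COPY to pp2. 3 ppages; refcounts: pp0:2 pp1:3 pp2:1
Op 4: fork(P1) -> P3. 3 ppages; refcounts: pp0:3 pp1:4 pp2:1
Op 5: write(P0, v0, 184). refcount(pp2)=1 -> write in place. 3 ppages; refcounts: pp0:3 pp1:4 pp2:1
Op 6: write(P0, v0, 101). refcount(pp2)=1 -> write in place. 3 ppages; refcounts: pp0:3 pp1:4 pp2:1
Op 7: write(P0, v1, 157). refcount(pp1)=4>1 -> COPY to pp3. 4 ppages; refcounts: pp0:3 pp1:3 pp2:1 pp3:1
Op 8: write(P3, v0, 185). refcount(pp0)=3>1 -> COPY to pp4. 5 ppages; refcounts: pp0:2 pp1:3 pp2:1 pp3:1 pp4:1
Op 9: read(P3, v1) -> 18. No state change.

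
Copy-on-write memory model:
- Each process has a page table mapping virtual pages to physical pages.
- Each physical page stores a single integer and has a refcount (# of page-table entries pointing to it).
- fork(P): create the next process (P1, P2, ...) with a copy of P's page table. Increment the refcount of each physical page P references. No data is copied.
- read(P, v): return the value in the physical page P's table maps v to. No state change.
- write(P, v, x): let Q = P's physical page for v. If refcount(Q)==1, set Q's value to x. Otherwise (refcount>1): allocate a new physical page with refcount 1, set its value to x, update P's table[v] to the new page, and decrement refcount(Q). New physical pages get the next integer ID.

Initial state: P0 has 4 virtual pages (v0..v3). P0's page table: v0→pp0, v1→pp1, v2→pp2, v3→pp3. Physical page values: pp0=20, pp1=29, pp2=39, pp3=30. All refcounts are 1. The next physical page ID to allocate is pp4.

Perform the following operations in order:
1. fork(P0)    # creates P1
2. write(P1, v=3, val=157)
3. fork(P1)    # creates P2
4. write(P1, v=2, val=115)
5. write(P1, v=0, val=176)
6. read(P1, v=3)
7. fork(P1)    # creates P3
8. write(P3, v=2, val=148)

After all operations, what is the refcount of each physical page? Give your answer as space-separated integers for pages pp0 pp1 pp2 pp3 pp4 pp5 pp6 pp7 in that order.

Answer: 2 4 2 1 3 1 2 1

Derivation:
Op 1: fork(P0) -> P1. 4 ppages; refcounts: pp0:2 pp1:2 pp2:2 pp3:2
Op 2: write(P1, v3, 157). refcount(pp3)=2>1 -> COPY to pp4. 5 ppages; refcounts: pp0:2 pp1:2 pp2:2 pp3:1 pp4:1
Op 3: fork(P1) -> P2. 5 ppages; refcounts: pp0:3 pp1:3 pp2:3 pp3:1 pp4:2
Op 4: write(P1, v2, 115). refcount(pp2)=3>1 -> COPY to pp5. 6 ppages; refcounts: pp0:3 pp1:3 pp2:2 pp3:1 pp4:2 pp5:1
Op 5: write(P1, v0, 176). refcount(pp0)=3>1 -> COPY to pp6. 7 ppages; refcounts: pp0:2 pp1:3 pp2:2 pp3:1 pp4:2 pp5:1 pp6:1
Op 6: read(P1, v3) -> 157. No state change.
Op 7: fork(P1) -> P3. 7 ppages; refcounts: pp0:2 pp1:4 pp2:2 pp3:1 pp4:3 pp5:2 pp6:2
Op 8: write(P3, v2, 148). refcount(pp5)=2>1 -> COPY to pp7. 8 ppages; refcounts: pp0:2 pp1:4 pp2:2 pp3:1 pp4:3 pp5:1 pp6:2 pp7:1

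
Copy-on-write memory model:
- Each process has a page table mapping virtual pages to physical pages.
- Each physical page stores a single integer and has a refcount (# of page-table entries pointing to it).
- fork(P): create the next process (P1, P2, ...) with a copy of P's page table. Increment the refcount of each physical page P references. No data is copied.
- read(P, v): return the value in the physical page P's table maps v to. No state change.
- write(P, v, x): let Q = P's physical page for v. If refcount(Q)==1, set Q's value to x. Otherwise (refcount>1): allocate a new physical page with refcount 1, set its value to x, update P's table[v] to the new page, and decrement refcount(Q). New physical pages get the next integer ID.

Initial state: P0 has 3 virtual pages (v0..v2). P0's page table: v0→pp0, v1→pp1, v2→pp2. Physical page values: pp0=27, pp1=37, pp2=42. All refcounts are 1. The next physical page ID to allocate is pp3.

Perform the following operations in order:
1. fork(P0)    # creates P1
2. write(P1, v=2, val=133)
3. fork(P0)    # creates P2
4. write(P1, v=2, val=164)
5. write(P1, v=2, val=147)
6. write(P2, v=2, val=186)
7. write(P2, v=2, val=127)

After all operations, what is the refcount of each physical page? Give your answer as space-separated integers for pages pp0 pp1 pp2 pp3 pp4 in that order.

Op 1: fork(P0) -> P1. 3 ppages; refcounts: pp0:2 pp1:2 pp2:2
Op 2: write(P1, v2, 133). refcount(pp2)=2>1 -> COPY to pp3. 4 ppages; refcounts: pp0:2 pp1:2 pp2:1 pp3:1
Op 3: fork(P0) -> P2. 4 ppages; refcounts: pp0:3 pp1:3 pp2:2 pp3:1
Op 4: write(P1, v2, 164). refcount(pp3)=1 -> write in place. 4 ppages; refcounts: pp0:3 pp1:3 pp2:2 pp3:1
Op 5: write(P1, v2, 147). refcount(pp3)=1 -> write in place. 4 ppages; refcounts: pp0:3 pp1:3 pp2:2 pp3:1
Op 6: write(P2, v2, 186). refcount(pp2)=2>1 -> COPY to pp4. 5 ppages; refcounts: pp0:3 pp1:3 pp2:1 pp3:1 pp4:1
Op 7: write(P2, v2, 127). refcount(pp4)=1 -> write in place. 5 ppages; refcounts: pp0:3 pp1:3 pp2:1 pp3:1 pp4:1

Answer: 3 3 1 1 1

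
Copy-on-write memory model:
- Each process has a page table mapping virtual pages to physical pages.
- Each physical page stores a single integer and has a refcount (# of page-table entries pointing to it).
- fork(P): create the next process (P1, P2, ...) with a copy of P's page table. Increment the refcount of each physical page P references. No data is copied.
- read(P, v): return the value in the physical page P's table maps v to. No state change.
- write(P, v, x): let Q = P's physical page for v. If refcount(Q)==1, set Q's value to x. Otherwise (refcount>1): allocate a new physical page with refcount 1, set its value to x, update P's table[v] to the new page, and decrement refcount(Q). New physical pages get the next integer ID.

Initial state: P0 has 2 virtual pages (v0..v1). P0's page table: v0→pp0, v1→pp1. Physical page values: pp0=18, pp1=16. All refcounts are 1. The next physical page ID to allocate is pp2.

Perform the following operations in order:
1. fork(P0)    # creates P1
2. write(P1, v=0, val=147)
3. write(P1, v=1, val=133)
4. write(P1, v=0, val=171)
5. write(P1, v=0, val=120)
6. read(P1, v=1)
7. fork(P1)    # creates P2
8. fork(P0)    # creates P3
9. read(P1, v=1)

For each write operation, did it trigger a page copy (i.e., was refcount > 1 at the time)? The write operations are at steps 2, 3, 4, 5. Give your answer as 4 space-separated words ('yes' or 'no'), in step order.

Op 1: fork(P0) -> P1. 2 ppages; refcounts: pp0:2 pp1:2
Op 2: write(P1, v0, 147). refcount(pp0)=2>1 -> COPY to pp2. 3 ppages; refcounts: pp0:1 pp1:2 pp2:1
Op 3: write(P1, v1, 133). refcount(pp1)=2>1 -> COPY to pp3. 4 ppages; refcounts: pp0:1 pp1:1 pp2:1 pp3:1
Op 4: write(P1, v0, 171). refcount(pp2)=1 -> write in place. 4 ppages; refcounts: pp0:1 pp1:1 pp2:1 pp3:1
Op 5: write(P1, v0, 120). refcount(pp2)=1 -> write in place. 4 ppages; refcounts: pp0:1 pp1:1 pp2:1 pp3:1
Op 6: read(P1, v1) -> 133. No state change.
Op 7: fork(P1) -> P2. 4 ppages; refcounts: pp0:1 pp1:1 pp2:2 pp3:2
Op 8: fork(P0) -> P3. 4 ppages; refcounts: pp0:2 pp1:2 pp2:2 pp3:2
Op 9: read(P1, v1) -> 133. No state change.

yes yes no no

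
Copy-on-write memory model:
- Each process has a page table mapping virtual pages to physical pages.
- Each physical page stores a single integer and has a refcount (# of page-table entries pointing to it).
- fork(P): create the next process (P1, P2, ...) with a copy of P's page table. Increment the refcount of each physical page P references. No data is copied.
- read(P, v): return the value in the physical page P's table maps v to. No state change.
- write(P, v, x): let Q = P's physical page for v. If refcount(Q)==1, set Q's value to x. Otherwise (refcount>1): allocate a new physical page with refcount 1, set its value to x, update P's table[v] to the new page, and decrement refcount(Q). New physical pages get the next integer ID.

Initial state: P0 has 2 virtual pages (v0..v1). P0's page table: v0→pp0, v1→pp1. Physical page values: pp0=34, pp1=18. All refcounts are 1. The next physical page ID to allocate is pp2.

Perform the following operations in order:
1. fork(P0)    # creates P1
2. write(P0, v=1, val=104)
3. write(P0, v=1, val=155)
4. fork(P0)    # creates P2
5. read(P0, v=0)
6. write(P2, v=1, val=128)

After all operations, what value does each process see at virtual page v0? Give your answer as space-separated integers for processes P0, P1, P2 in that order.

Op 1: fork(P0) -> P1. 2 ppages; refcounts: pp0:2 pp1:2
Op 2: write(P0, v1, 104). refcount(pp1)=2>1 -> COPY to pp2. 3 ppages; refcounts: pp0:2 pp1:1 pp2:1
Op 3: write(P0, v1, 155). refcount(pp2)=1 -> write in place. 3 ppages; refcounts: pp0:2 pp1:1 pp2:1
Op 4: fork(P0) -> P2. 3 ppages; refcounts: pp0:3 pp1:1 pp2:2
Op 5: read(P0, v0) -> 34. No state change.
Op 6: write(P2, v1, 128). refcount(pp2)=2>1 -> COPY to pp3. 4 ppages; refcounts: pp0:3 pp1:1 pp2:1 pp3:1
P0: v0 -> pp0 = 34
P1: v0 -> pp0 = 34
P2: v0 -> pp0 = 34

Answer: 34 34 34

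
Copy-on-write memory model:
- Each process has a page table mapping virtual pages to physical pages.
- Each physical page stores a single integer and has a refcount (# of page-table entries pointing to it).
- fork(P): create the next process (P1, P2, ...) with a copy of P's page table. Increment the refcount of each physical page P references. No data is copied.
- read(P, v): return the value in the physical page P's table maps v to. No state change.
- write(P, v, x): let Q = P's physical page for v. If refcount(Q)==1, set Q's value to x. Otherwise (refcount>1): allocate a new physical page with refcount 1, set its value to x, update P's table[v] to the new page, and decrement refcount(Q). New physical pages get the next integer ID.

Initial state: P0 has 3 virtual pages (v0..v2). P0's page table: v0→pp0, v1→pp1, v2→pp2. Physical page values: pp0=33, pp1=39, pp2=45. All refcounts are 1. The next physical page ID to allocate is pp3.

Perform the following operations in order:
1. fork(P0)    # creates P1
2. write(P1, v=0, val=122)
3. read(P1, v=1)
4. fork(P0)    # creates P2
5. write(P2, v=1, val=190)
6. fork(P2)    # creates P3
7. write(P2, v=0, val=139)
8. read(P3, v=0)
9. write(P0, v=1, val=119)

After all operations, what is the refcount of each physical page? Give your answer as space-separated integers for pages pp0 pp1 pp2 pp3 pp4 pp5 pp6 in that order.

Op 1: fork(P0) -> P1. 3 ppages; refcounts: pp0:2 pp1:2 pp2:2
Op 2: write(P1, v0, 122). refcount(pp0)=2>1 -> COPY to pp3. 4 ppages; refcounts: pp0:1 pp1:2 pp2:2 pp3:1
Op 3: read(P1, v1) -> 39. No state change.
Op 4: fork(P0) -> P2. 4 ppages; refcounts: pp0:2 pp1:3 pp2:3 pp3:1
Op 5: write(P2, v1, 190). refcount(pp1)=3>1 -> COPY to pp4. 5 ppages; refcounts: pp0:2 pp1:2 pp2:3 pp3:1 pp4:1
Op 6: fork(P2) -> P3. 5 ppages; refcounts: pp0:3 pp1:2 pp2:4 pp3:1 pp4:2
Op 7: write(P2, v0, 139). refcount(pp0)=3>1 -> COPY to pp5. 6 ppages; refcounts: pp0:2 pp1:2 pp2:4 pp3:1 pp4:2 pp5:1
Op 8: read(P3, v0) -> 33. No state change.
Op 9: write(P0, v1, 119). refcount(pp1)=2>1 -> COPY to pp6. 7 ppages; refcounts: pp0:2 pp1:1 pp2:4 pp3:1 pp4:2 pp5:1 pp6:1

Answer: 2 1 4 1 2 1 1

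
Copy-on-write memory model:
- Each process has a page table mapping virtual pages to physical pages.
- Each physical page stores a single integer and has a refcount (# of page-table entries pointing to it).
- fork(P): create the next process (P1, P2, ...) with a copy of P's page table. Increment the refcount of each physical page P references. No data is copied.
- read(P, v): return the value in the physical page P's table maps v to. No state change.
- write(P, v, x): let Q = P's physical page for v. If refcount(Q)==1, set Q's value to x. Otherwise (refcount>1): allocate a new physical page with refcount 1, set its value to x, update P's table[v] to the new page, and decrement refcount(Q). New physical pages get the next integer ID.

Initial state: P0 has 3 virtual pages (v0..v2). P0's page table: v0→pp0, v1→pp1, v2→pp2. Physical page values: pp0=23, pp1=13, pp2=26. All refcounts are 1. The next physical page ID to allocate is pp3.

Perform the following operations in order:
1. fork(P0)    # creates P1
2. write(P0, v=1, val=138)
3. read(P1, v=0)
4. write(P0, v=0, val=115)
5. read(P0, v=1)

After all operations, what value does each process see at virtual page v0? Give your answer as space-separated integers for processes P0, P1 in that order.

Answer: 115 23

Derivation:
Op 1: fork(P0) -> P1. 3 ppages; refcounts: pp0:2 pp1:2 pp2:2
Op 2: write(P0, v1, 138). refcount(pp1)=2>1 -> COPY to pp3. 4 ppages; refcounts: pp0:2 pp1:1 pp2:2 pp3:1
Op 3: read(P1, v0) -> 23. No state change.
Op 4: write(P0, v0, 115). refcount(pp0)=2>1 -> COPY to pp4. 5 ppages; refcounts: pp0:1 pp1:1 pp2:2 pp3:1 pp4:1
Op 5: read(P0, v1) -> 138. No state change.
P0: v0 -> pp4 = 115
P1: v0 -> pp0 = 23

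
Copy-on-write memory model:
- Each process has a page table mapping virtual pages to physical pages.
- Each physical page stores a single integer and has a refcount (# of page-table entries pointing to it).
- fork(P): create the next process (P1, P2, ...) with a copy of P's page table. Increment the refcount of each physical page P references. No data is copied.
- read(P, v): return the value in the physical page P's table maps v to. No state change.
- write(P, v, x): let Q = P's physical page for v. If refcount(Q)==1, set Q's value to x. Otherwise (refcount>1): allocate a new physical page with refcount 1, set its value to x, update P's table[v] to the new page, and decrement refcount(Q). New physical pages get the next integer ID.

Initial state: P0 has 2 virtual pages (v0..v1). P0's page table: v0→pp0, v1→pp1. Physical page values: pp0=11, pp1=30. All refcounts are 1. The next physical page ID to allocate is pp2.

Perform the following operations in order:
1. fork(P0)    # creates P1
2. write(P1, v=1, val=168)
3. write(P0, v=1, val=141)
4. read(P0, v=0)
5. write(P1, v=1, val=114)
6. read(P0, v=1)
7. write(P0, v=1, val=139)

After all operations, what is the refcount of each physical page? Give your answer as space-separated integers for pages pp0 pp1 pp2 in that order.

Answer: 2 1 1

Derivation:
Op 1: fork(P0) -> P1. 2 ppages; refcounts: pp0:2 pp1:2
Op 2: write(P1, v1, 168). refcount(pp1)=2>1 -> COPY to pp2. 3 ppages; refcounts: pp0:2 pp1:1 pp2:1
Op 3: write(P0, v1, 141). refcount(pp1)=1 -> write in place. 3 ppages; refcounts: pp0:2 pp1:1 pp2:1
Op 4: read(P0, v0) -> 11. No state change.
Op 5: write(P1, v1, 114). refcount(pp2)=1 -> write in place. 3 ppages; refcounts: pp0:2 pp1:1 pp2:1
Op 6: read(P0, v1) -> 141. No state change.
Op 7: write(P0, v1, 139). refcount(pp1)=1 -> write in place. 3 ppages; refcounts: pp0:2 pp1:1 pp2:1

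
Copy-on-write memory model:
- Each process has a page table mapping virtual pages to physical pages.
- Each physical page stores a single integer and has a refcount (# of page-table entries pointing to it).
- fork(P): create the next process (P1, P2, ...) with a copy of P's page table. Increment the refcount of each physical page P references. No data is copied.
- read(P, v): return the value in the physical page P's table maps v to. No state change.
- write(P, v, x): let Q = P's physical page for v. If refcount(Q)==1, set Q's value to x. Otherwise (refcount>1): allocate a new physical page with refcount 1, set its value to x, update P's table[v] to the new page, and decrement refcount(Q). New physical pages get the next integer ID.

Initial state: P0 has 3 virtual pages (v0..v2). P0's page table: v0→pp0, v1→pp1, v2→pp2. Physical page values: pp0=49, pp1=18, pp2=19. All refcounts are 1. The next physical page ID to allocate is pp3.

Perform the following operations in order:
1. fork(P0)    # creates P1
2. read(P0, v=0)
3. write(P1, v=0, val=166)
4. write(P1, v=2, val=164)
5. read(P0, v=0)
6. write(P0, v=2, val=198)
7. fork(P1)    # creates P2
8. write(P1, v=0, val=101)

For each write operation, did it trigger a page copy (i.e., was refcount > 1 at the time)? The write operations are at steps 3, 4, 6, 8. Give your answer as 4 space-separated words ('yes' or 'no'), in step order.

Op 1: fork(P0) -> P1. 3 ppages; refcounts: pp0:2 pp1:2 pp2:2
Op 2: read(P0, v0) -> 49. No state change.
Op 3: write(P1, v0, 166). refcount(pp0)=2>1 -> COPY to pp3. 4 ppages; refcounts: pp0:1 pp1:2 pp2:2 pp3:1
Op 4: write(P1, v2, 164). refcount(pp2)=2>1 -> COPY to pp4. 5 ppages; refcounts: pp0:1 pp1:2 pp2:1 pp3:1 pp4:1
Op 5: read(P0, v0) -> 49. No state change.
Op 6: write(P0, v2, 198). refcount(pp2)=1 -> write in place. 5 ppages; refcounts: pp0:1 pp1:2 pp2:1 pp3:1 pp4:1
Op 7: fork(P1) -> P2. 5 ppages; refcounts: pp0:1 pp1:3 pp2:1 pp3:2 pp4:2
Op 8: write(P1, v0, 101). refcount(pp3)=2>1 -> COPY to pp5. 6 ppages; refcounts: pp0:1 pp1:3 pp2:1 pp3:1 pp4:2 pp5:1

yes yes no yes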